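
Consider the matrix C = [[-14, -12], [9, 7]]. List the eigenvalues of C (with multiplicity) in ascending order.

-5, -2

Characteristic polynomial: p(s) = s^2 + 7s + 10 = (s + 2)(s + 5).
Roots (with multiplicity): -5, -2.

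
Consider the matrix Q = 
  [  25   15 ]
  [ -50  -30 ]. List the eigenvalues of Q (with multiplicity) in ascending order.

Characteristic polynomial: p(r) = r^2 + 5r = r(r + 5).
Roots (with multiplicity): -5, 0.

-5, 0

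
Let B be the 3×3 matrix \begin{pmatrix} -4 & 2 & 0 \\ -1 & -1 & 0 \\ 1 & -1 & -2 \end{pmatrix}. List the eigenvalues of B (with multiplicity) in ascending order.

Characteristic polynomial: p(λ) = λ^3 + 7λ^2 + 16λ + 12 = (λ + 2)^2(λ + 3).
Roots (with multiplicity): -3, -2, -2.

-3, -2, -2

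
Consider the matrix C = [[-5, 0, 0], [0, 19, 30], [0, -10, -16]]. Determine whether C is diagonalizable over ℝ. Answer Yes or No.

Yes

Characteristic polynomial: p(μ) = μ^3 + 2μ^2 - 19μ - 20 = (μ - 4)(μ + 1)(μ + 5).
All 3 eigenvalues are distinct, so C is diagonalizable.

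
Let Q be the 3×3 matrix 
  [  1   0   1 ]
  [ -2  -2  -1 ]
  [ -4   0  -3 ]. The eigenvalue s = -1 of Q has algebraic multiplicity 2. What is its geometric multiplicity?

Q + 1I = [[2, 0, 1], [-2, -1, -1], [-4, 0, -2]].
This matrix has rank 2, so its null space has dimension 3 − 2 = 1.

1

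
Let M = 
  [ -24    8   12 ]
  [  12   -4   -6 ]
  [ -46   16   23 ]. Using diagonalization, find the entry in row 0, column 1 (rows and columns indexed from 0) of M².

-32

Characteristic polynomial: t^3 + 5t^2 + 4t = t(t + 1)(t + 4), so the eigenvalues are -4, -1, 0.
t=-1: eigenvector (4, -2, 9).
t=-4: eigenvector (-2, 1, -4).
t=0: eigenvector (1, 0, 2).
P = [[4, -2, 1], [-2, 1, 0], [9, -4, 2]], D = diag(-1, -4, 0), P⁻¹ = [[-2, 0, 1], [-4, 1, 2], [1, 2, 0]].
M² = P·diag(1, 16, 0)·P⁻¹ = [[120, -32, -60], [-60, 16, 30], [238, -64, -119]].
The requested entry is -32.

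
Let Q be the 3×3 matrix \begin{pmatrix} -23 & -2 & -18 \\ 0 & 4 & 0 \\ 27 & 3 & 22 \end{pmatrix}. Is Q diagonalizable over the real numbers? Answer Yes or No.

No

Characteristic polynomial: p(r) = r^3 - 3r^2 - 24r + 80 = (r - 4)^2(r + 5).
r = 4 has algebraic multiplicity 2; rank(Q − 4I) = 2, so geometric multiplicity = 1.
Geometric multiplicity < algebraic multiplicity, so Q is not diagonalizable.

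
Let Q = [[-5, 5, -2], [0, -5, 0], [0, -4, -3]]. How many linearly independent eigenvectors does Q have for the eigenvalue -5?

Q + 5I = [[0, 5, -2], [0, 0, 0], [0, -4, 2]].
This matrix has rank 2, so its null space has dimension 3 − 2 = 1.

1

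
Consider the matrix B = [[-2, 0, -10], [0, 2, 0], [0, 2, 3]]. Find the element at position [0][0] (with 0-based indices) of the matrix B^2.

Characteristic polynomial: λ^3 - 3λ^2 - 4λ + 12 = (λ - 3)(λ - 2)(λ + 2), so the eigenvalues are -2, 2, 3.
λ=-2: eigenvector (1, 0, 0).
λ=3: eigenvector (-2, 0, 1).
λ=2: eigenvector (5, 1, -2).
P = [[1, -2, 5], [0, 0, 1], [0, 1, -2]], D = diag(-2, 3, 2), P⁻¹ = [[1, -1, 2], [0, 2, 1], [0, 1, 0]].
B² = P·diag(4, 9, 4)·P⁻¹ = [[4, -20, -10], [0, 4, 0], [0, 10, 9]].
The requested entry is 4.

4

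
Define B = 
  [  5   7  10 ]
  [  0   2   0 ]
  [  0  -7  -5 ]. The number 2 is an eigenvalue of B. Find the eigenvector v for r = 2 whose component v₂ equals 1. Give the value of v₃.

B − 2I = [[3, 7, 10], [0, 0, 0], [0, -7, -7]].
Solving (B − 2I)v = 0 gives the eigenspace spanned by (1, 1, -1).
With v₂ = 1, v = (1, 1, -1), so v₃ = -1.

-1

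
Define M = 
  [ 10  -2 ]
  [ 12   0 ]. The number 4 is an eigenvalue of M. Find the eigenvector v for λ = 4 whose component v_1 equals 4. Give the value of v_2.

12

M − 4I = [[6, -2], [12, -4]].
Solving (M − 4I)v = 0 gives the eigenspace spanned by (4, 12).
With v_1 = 4, v = (4, 12), so v_2 = 12.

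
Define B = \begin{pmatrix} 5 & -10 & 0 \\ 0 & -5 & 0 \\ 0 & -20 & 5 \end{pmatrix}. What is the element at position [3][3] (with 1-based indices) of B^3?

Characteristic polynomial: s^3 - 5s^2 - 25s + 125 = (s - 5)^2(s + 5), so the eigenvalues are -5, 5, 5.
s=5: eigenvector (1, 0, 2).
s=-5: eigenvector (1, 1, 2).
s=5: eigenvector (0, 0, 1).
P = [[1, 1, 0], [0, 1, 0], [2, 2, 1]], D = diag(5, -5, 5), P⁻¹ = [[1, -1, 0], [0, 1, 0], [-2, 0, 1]].
B³ = P·diag(125, -125, 125)·P⁻¹ = [[125, -250, 0], [0, -125, 0], [0, -500, 125]].
The requested entry is 125.

125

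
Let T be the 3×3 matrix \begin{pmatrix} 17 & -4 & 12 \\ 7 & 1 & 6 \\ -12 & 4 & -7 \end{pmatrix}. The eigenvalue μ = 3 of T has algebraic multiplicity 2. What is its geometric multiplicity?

1

T − 3I = [[14, -4, 12], [7, -2, 6], [-12, 4, -10]].
This matrix has rank 2, so its null space has dimension 3 − 2 = 1.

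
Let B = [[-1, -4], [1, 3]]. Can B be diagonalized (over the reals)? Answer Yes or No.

Characteristic polynomial: p(t) = t^2 - 2t + 1 = (t - 1)^2.
t = 1 has algebraic multiplicity 2; rank(B − 1I) = 1, so geometric multiplicity = 1.
Geometric multiplicity < algebraic multiplicity, so B is not diagonalizable.

No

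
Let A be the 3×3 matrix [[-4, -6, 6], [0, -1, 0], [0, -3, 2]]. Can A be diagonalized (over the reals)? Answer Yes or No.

Characteristic polynomial: p(r) = r^3 + 3r^2 - 6r - 8 = (r - 2)(r + 1)(r + 4).
All 3 eigenvalues are distinct, so A is diagonalizable.

Yes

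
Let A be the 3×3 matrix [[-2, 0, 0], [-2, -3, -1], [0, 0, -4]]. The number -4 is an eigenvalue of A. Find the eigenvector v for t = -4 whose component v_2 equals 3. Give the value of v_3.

3

A + 4I = [[2, 0, 0], [-2, 1, -1], [0, 0, 0]].
Solving (A + 4I)v = 0 gives the eigenspace spanned by (0, 3, 3).
With v_2 = 3, v = (0, 3, 3), so v_3 = 3.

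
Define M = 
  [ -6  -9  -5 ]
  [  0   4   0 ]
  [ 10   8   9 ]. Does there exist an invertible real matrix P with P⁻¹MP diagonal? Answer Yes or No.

Characteristic polynomial: p(λ) = λ^3 - 7λ^2 + 8λ + 16 = (λ - 4)^2(λ + 1).
λ = 4 has algebraic multiplicity 2; rank(M − 4I) = 2, so geometric multiplicity = 1.
Geometric multiplicity < algebraic multiplicity, so M is not diagonalizable.

No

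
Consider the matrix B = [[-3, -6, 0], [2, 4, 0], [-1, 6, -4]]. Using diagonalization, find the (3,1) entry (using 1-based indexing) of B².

19

Characteristic polynomial: λ^3 + 3λ^2 - 4λ = λ(λ - 1)(λ + 4), so the eigenvalues are -4, 0, 1.
λ=1: eigenvector (-3, 2, 3).
λ=0: eigenvector (-2, 1, 2).
λ=-4: eigenvector (0, 0, 1).
P = [[-3, -2, 0], [2, 1, 0], [3, 2, 1]], D = diag(1, 0, -4), P⁻¹ = [[1, 2, 0], [-2, -3, 0], [1, 0, 1]].
B² = P·diag(1, 0, 16)·P⁻¹ = [[-3, -6, 0], [2, 4, 0], [19, 6, 16]].
The requested entry is 19.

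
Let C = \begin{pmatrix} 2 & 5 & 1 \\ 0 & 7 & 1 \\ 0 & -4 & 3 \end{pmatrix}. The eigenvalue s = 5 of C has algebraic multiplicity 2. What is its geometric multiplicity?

1

C − 5I = [[-3, 5, 1], [0, 2, 1], [0, -4, -2]].
This matrix has rank 2, so its null space has dimension 3 − 2 = 1.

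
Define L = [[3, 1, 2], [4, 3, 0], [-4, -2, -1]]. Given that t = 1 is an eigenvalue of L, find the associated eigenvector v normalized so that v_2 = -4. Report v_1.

2

L − 1I = [[2, 1, 2], [4, 2, 0], [-4, -2, -2]].
Solving (L − 1I)v = 0 gives the eigenspace spanned by (2, -4, 0).
With v_2 = -4, v = (2, -4, 0), so v_1 = 2.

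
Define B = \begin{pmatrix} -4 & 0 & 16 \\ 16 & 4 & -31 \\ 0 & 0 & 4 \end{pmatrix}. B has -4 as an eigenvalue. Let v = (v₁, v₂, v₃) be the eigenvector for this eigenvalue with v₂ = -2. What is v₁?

1

B + 4I = [[0, 0, 16], [16, 8, -31], [0, 0, 8]].
Solving (B + 4I)v = 0 gives the eigenspace spanned by (1, -2, 0).
With v₂ = -2, v = (1, -2, 0), so v₁ = 1.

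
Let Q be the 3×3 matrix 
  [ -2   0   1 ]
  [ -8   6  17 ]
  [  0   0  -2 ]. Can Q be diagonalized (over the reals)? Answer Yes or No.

No

Characteristic polynomial: p(r) = r^3 - 2r^2 - 20r - 24 = (r - 6)(r + 2)^2.
r = -2 has algebraic multiplicity 2; rank(Q + 2I) = 2, so geometric multiplicity = 1.
Geometric multiplicity < algebraic multiplicity, so Q is not diagonalizable.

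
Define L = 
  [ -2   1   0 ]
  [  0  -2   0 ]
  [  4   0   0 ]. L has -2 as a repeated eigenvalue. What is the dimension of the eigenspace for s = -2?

1

L + 2I = [[0, 1, 0], [0, 0, 0], [4, 0, 2]].
This matrix has rank 2, so its null space has dimension 3 − 2 = 1.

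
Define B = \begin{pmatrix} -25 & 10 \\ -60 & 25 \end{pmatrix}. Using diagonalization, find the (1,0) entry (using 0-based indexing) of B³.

-1500

Characteristic polynomial: r^2 - 25 = (r - 5)(r + 5), so the eigenvalues are -5, 5.
r=5: eigenvector (1, 3).
r=-5: eigenvector (1, 2).
P = [[1, 1], [3, 2]], D = diag(5, -5), P⁻¹ = [[-2, 1], [3, -1]].
B³ = P·diag(125, -125)·P⁻¹ = [[-625, 250], [-1500, 625]].
The requested entry is -1500.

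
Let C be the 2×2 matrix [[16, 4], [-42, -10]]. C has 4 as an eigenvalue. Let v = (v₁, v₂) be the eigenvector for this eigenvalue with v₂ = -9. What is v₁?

3

C − 4I = [[12, 4], [-42, -14]].
Solving (C − 4I)v = 0 gives the eigenspace spanned by (3, -9).
With v₂ = -9, v = (3, -9), so v₁ = 3.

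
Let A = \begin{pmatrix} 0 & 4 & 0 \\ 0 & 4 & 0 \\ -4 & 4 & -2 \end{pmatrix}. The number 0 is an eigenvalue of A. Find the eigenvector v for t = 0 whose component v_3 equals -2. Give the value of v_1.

A = [[0, 4, 0], [0, 4, 0], [-4, 4, -2]].
Solving (A)v = 0 gives the eigenspace spanned by (1, 0, -2).
With v_3 = -2, v = (1, 0, -2), so v_1 = 1.

1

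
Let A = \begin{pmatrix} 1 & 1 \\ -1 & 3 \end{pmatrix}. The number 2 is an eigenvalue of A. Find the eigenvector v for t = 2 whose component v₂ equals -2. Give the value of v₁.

-2

A − 2I = [[-1, 1], [-1, 1]].
Solving (A − 2I)v = 0 gives the eigenspace spanned by (-2, -2).
With v₂ = -2, v = (-2, -2), so v₁ = -2.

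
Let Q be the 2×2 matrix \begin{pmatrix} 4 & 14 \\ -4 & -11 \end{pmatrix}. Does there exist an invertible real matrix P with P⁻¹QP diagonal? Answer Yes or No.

Characteristic polynomial: p(μ) = μ^2 + 7μ + 12 = (μ + 3)(μ + 4).
All 2 eigenvalues are distinct, so Q is diagonalizable.

Yes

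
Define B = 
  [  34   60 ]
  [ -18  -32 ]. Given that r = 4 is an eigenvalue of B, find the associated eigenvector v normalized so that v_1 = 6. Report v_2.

-3

B − 4I = [[30, 60], [-18, -36]].
Solving (B − 4I)v = 0 gives the eigenspace spanned by (6, -3).
With v_1 = 6, v = (6, -3), so v_2 = -3.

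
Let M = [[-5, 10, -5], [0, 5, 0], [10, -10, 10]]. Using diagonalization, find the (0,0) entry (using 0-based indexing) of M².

-25

Characteristic polynomial: μ^3 - 10μ^2 + 25μ = μ(μ - 5)^2, so the eigenvalues are 0, 5, 5.
μ=5: eigenvector (-3, -1, 4).
μ=5: eigenvector (2, 1, -2).
μ=0: eigenvector (-1, 0, 1).
P = [[-3, 2, -1], [-1, 1, 0], [4, -2, 1]], D = diag(5, 5, 0), P⁻¹ = [[1, 0, 1], [1, 1, 1], [-2, 2, -1]].
M² = P·diag(25, 25, 0)·P⁻¹ = [[-25, 50, -25], [0, 25, 0], [50, -50, 50]].
The requested entry is -25.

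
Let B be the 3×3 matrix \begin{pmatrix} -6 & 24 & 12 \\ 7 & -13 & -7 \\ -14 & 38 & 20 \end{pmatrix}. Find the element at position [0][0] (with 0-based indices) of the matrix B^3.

-216

Characteristic polynomial: t^3 - t^2 - 36t + 36 = (t - 6)(t - 1)(t + 6), so the eigenvalues are -6, 1, 6.
t=-6: eigenvector (1, -1, 2).
t=1: eigenvector (0, -1, 2).
t=6: eigenvector (1, 0, 1).
P = [[1, 0, 1], [-1, -1, 0], [2, 2, 1]], D = diag(-6, 1, 6), P⁻¹ = [[1, -2, -1], [-1, 1, 1], [0, 2, 1]].
B³ = P·diag(-216, 1, 216)·P⁻¹ = [[-216, 864, 432], [217, -433, -217], [-434, 1298, 650]].
The requested entry is -216.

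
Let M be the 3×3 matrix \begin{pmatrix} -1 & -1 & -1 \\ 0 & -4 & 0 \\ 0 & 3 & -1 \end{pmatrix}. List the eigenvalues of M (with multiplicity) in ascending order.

Characteristic polynomial: p(λ) = λ^3 + 6λ^2 + 9λ + 4 = (λ + 1)^2(λ + 4).
Roots (with multiplicity): -4, -1, -1.

-4, -1, -1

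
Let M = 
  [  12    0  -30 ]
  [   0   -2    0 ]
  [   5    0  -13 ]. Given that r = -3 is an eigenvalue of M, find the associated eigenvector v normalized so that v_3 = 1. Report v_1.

2

M + 3I = [[15, 0, -30], [0, 1, 0], [5, 0, -10]].
Solving (M + 3I)v = 0 gives the eigenspace spanned by (2, 0, 1).
With v_3 = 1, v = (2, 0, 1), so v_1 = 2.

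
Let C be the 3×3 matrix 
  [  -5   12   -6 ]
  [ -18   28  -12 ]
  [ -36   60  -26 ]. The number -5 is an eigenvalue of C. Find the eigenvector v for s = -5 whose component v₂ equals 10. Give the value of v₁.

C + 5I = [[0, 12, -6], [-18, 33, -12], [-36, 60, -21]].
Solving (C + 5I)v = 0 gives the eigenspace spanned by (5, 10, 20).
With v₂ = 10, v = (5, 10, 20), so v₁ = 5.

5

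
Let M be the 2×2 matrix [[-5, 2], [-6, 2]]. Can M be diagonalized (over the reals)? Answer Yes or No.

Yes

Characteristic polynomial: p(λ) = λ^2 + 3λ + 2 = (λ + 1)(λ + 2).
All 2 eigenvalues are distinct, so M is diagonalizable.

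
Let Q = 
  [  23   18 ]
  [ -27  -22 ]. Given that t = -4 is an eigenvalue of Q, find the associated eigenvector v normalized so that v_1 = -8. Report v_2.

Q + 4I = [[27, 18], [-27, -18]].
Solving (Q + 4I)v = 0 gives the eigenspace spanned by (-8, 12).
With v_1 = -8, v = (-8, 12), so v_2 = 12.

12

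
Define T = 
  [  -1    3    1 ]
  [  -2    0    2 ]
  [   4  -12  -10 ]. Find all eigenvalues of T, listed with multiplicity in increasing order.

-6, -3, -2

Characteristic polynomial: p(s) = s^3 + 11s^2 + 36s + 36 = (s + 2)(s + 3)(s + 6).
Roots (with multiplicity): -6, -3, -2.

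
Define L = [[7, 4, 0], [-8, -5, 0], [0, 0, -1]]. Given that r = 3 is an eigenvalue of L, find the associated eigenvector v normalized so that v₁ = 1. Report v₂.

-1

L − 3I = [[4, 4, 0], [-8, -8, 0], [0, 0, -4]].
Solving (L − 3I)v = 0 gives the eigenspace spanned by (1, -1, 0).
With v₁ = 1, v = (1, -1, 0), so v₂ = -1.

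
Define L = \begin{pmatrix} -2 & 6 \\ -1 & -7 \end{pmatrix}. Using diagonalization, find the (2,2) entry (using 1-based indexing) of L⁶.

Characteristic polynomial: r^2 + 9r + 20 = (r + 4)(r + 5), so the eigenvalues are -5, -4.
r=-4: eigenvector (3, -1).
r=-5: eigenvector (-2, 1).
P = [[3, -2], [-1, 1]], D = diag(-4, -5), P⁻¹ = [[1, 2], [1, 3]].
L⁶ = P·diag(4096, 15625)·P⁻¹ = [[-18962, -69174], [11529, 38683]].
The requested entry is 38683.

38683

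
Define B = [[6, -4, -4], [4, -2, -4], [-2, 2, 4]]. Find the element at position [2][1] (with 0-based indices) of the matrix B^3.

Characteristic polynomial: λ^3 - 8λ^2 + 20λ - 16 = (λ - 4)(λ - 2)^2, so the eigenvalues are 2, 2, 4.
λ=2: eigenvector (2, 3, -1).
λ=2: eigenvector (-1, -2, 1).
λ=4: eigenvector (-2, -2, 1).
P = [[2, -1, -2], [3, -2, -2], [-1, 1, 1]], D = diag(2, 2, 4), P⁻¹ = [[0, 1, 2], [1, 0, 2], [-1, 1, 1]].
B³ = P·diag(8, 8, 64)·P⁻¹ = [[120, -112, -112], [112, -104, -112], [-56, 56, 64]].
The requested entry is 56.

56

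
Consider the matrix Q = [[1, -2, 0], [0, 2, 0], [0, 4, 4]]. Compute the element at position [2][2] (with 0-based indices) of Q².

16

Characteristic polynomial: t^3 - 7t^2 + 14t - 8 = (t - 4)(t - 2)(t - 1), so the eigenvalues are 1, 2, 4.
t=2: eigenvector (-2, 1, -2).
t=1: eigenvector (1, 0, 0).
t=4: eigenvector (0, 0, 1).
P = [[-2, 1, 0], [1, 0, 0], [-2, 0, 1]], D = diag(2, 1, 4), P⁻¹ = [[0, 1, 0], [1, 2, 0], [0, 2, 1]].
Q² = P·diag(4, 1, 16)·P⁻¹ = [[1, -6, 0], [0, 4, 0], [0, 24, 16]].
The requested entry is 16.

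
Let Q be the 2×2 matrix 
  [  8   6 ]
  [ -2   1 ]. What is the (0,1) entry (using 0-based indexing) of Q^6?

69174

Characteristic polynomial: r^2 - 9r + 20 = (r - 5)(r - 4), so the eigenvalues are 4, 5.
r=5: eigenvector (-2, 1).
r=4: eigenvector (-3, 2).
P = [[-2, -3], [1, 2]], D = diag(5, 4), P⁻¹ = [[-2, -3], [1, 2]].
Q⁶ = P·diag(15625, 4096)·P⁻¹ = [[50212, 69174], [-23058, -30491]].
The requested entry is 69174.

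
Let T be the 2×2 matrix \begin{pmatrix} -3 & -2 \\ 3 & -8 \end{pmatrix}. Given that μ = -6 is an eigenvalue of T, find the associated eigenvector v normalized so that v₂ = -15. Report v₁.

T + 6I = [[3, -2], [3, -2]].
Solving (T + 6I)v = 0 gives the eigenspace spanned by (-10, -15).
With v₂ = -15, v = (-10, -15), so v₁ = -10.

-10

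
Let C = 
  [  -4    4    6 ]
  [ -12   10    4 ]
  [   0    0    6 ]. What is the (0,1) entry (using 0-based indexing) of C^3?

112

Characteristic polynomial: t^3 - 12t^2 + 44t - 48 = (t - 6)(t - 4)(t - 2), so the eigenvalues are 2, 4, 6.
t=4: eigenvector (1, 2, 0).
t=2: eigenvector (-2, -3, 0).
t=6: eigenvector (-1, -4, 1).
P = [[1, -2, -1], [2, -3, -4], [0, 0, 1]], D = diag(4, 2, 6), P⁻¹ = [[-3, 2, 5], [-2, 1, 2], [0, 0, 1]].
C³ = P·diag(64, 8, 216)·P⁻¹ = [[-160, 112, 72], [-336, 232, -272], [0, 0, 216]].
The requested entry is 112.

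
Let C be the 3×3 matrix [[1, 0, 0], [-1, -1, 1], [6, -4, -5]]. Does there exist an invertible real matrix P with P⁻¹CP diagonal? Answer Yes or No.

No

Characteristic polynomial: p(t) = t^3 + 5t^2 + 3t - 9 = (t - 1)(t + 3)^2.
t = -3 has algebraic multiplicity 2; rank(C + 3I) = 2, so geometric multiplicity = 1.
Geometric multiplicity < algebraic multiplicity, so C is not diagonalizable.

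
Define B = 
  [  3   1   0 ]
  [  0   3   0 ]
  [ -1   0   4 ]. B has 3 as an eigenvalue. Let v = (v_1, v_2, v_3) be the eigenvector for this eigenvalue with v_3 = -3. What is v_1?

-3

B − 3I = [[0, 1, 0], [0, 0, 0], [-1, 0, 1]].
Solving (B − 3I)v = 0 gives the eigenspace spanned by (-3, 0, -3).
With v_3 = -3, v = (-3, 0, -3), so v_1 = -3.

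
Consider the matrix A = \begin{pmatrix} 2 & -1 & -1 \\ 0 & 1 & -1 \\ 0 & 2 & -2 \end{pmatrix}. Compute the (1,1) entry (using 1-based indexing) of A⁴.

Characteristic polynomial: t^3 - t^2 - 2t = t(t - 2)(t + 1), so the eigenvalues are -1, 0, 2.
t=2: eigenvector (1, 0, 0).
t=0: eigenvector (1, 1, 1).
t=-1: eigenvector (1, 1, 2).
P = [[1, 1, 1], [0, 1, 1], [0, 1, 2]], D = diag(2, 0, -1), P⁻¹ = [[1, -1, 0], [0, 2, -1], [0, -1, 1]].
A⁴ = P·diag(16, 0, 1)·P⁻¹ = [[16, -17, 1], [0, -1, 1], [0, -2, 2]].
The requested entry is 16.

16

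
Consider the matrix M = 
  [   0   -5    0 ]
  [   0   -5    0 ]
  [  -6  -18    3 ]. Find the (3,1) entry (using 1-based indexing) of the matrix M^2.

Characteristic polynomial: λ^3 + 2λ^2 - 15λ = λ(λ - 3)(λ + 5), so the eigenvalues are -5, 0, 3.
λ=0: eigenvector (1, 0, 2).
λ=-5: eigenvector (1, 1, 3).
λ=3: eigenvector (0, 0, 1).
P = [[1, 1, 0], [0, 1, 0], [2, 3, 1]], D = diag(0, -5, 3), P⁻¹ = [[1, -1, 0], [0, 1, 0], [-2, -1, 1]].
M² = P·diag(0, 25, 9)·P⁻¹ = [[0, 25, 0], [0, 25, 0], [-18, 66, 9]].
The requested entry is -18.

-18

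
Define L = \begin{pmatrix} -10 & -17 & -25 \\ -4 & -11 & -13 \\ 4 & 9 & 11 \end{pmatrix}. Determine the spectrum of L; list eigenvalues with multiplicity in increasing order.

-6, -2, -2

Characteristic polynomial: p(λ) = λ^3 + 10λ^2 + 28λ + 24 = (λ + 2)^2(λ + 6).
Roots (with multiplicity): -6, -2, -2.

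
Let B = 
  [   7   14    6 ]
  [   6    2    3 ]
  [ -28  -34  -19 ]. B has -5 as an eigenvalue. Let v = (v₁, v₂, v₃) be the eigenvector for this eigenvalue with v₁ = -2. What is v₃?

4

B + 5I = [[12, 14, 6], [6, 7, 3], [-28, -34, -14]].
Solving (B + 5I)v = 0 gives the eigenspace spanned by (-2, 0, 4).
With v₁ = -2, v = (-2, 0, 4), so v₃ = 4.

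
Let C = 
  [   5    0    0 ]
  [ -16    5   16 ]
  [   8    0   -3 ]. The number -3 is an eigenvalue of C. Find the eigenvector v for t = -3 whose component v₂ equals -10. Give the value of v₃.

5

C + 3I = [[8, 0, 0], [-16, 8, 16], [8, 0, 0]].
Solving (C + 3I)v = 0 gives the eigenspace spanned by (0, -10, 5).
With v₂ = -10, v = (0, -10, 5), so v₃ = 5.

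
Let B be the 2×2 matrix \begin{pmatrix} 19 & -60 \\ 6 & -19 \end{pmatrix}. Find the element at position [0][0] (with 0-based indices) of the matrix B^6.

1

Characteristic polynomial: r^2 - 1 = (r - 1)(r + 1), so the eigenvalues are -1, 1.
r=-1: eigenvector (3, 1).
r=1: eigenvector (10, 3).
P = [[3, 10], [1, 3]], D = diag(-1, 1), P⁻¹ = [[-3, 10], [1, -3]].
B⁶ = P·diag(1, 1)·P⁻¹ = [[1, 0], [0, 1]].
The requested entry is 1.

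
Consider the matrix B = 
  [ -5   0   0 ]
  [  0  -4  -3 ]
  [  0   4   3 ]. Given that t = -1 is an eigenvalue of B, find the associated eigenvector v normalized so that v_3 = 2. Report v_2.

-2

B + 1I = [[-4, 0, 0], [0, -3, -3], [0, 4, 4]].
Solving (B + 1I)v = 0 gives the eigenspace spanned by (0, -2, 2).
With v_3 = 2, v = (0, -2, 2), so v_2 = -2.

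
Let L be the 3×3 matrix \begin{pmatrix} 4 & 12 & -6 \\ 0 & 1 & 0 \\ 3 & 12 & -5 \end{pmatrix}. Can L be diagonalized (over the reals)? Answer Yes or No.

Yes

Characteristic polynomial: p(μ) = μ^3 - 3μ + 2 = (μ - 1)^2(μ + 2).
μ = 1 has algebraic multiplicity 2; rank(L − 1I) = 1, so geometric multiplicity = 2.
Every eigenvalue has geometric = algebraic multiplicity, so L is diagonalizable.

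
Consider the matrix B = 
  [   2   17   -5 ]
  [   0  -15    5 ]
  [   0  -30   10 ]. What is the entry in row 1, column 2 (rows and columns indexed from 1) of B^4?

Characteristic polynomial: s^3 + 3s^2 - 10s = s(s - 2)(s + 5), so the eigenvalues are -5, 0, 2.
s=-5: eigenvector (-1, 1, 2).
s=2: eigenvector (1, 0, 0).
s=0: eigenvector (-1, 1, 3).
P = [[-1, 1, -1], [1, 0, 1], [2, 0, 3]], D = diag(-5, 2, 0), P⁻¹ = [[0, 3, -1], [1, 1, 0], [0, -2, 1]].
B⁴ = P·diag(625, 16, 0)·P⁻¹ = [[16, -1859, 625], [0, 1875, -625], [0, 3750, -1250]].
The requested entry is -1859.

-1859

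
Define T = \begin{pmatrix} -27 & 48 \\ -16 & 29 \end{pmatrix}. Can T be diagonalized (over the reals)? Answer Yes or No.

Yes

Characteristic polynomial: p(λ) = λ^2 - 2λ - 15 = (λ - 5)(λ + 3).
All 2 eigenvalues are distinct, so T is diagonalizable.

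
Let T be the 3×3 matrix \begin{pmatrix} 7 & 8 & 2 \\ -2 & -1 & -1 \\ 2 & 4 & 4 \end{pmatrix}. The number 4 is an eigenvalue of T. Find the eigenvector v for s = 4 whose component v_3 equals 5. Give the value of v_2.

-5

T − 4I = [[3, 8, 2], [-2, -5, -1], [2, 4, 0]].
Solving (T − 4I)v = 0 gives the eigenspace spanned by (10, -5, 5).
With v_3 = 5, v = (10, -5, 5), so v_2 = -5.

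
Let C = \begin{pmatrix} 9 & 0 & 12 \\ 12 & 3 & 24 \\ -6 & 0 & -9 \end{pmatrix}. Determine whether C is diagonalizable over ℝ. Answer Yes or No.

Characteristic polynomial: p(r) = r^3 - 3r^2 - 9r + 27 = (r - 3)^2(r + 3).
r = 3 has algebraic multiplicity 2; rank(C − 3I) = 1, so geometric multiplicity = 2.
Every eigenvalue has geometric = algebraic multiplicity, so C is diagonalizable.

Yes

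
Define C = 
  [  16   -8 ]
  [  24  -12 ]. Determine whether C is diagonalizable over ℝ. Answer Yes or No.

Yes

Characteristic polynomial: p(t) = t^2 - 4t = t(t - 4).
All 2 eigenvalues are distinct, so C is diagonalizable.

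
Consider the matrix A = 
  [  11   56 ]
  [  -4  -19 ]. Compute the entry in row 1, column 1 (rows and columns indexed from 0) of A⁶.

119897

Characteristic polynomial: t^2 + 8t + 15 = (t + 3)(t + 5), so the eigenvalues are -5, -3.
t=-3: eigenvector (4, -1).
t=-5: eigenvector (-7, 2).
P = [[4, -7], [-1, 2]], D = diag(-3, -5), P⁻¹ = [[2, 7], [1, 4]].
A⁶ = P·diag(729, 15625)·P⁻¹ = [[-103543, -417088], [29792, 119897]].
The requested entry is 119897.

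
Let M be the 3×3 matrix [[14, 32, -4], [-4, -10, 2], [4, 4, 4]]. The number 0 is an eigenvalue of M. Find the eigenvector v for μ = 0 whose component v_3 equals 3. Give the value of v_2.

3

M = [[14, 32, -4], [-4, -10, 2], [4, 4, 4]].
Solving (M)v = 0 gives the eigenspace spanned by (-6, 3, 3).
With v_3 = 3, v = (-6, 3, 3), so v_2 = 3.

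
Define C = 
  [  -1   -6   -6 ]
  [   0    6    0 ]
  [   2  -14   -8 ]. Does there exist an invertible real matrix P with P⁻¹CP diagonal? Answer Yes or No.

Yes

Characteristic polynomial: p(λ) = λ^3 + 3λ^2 - 34λ - 120 = (λ - 6)(λ + 4)(λ + 5).
All 3 eigenvalues are distinct, so C is diagonalizable.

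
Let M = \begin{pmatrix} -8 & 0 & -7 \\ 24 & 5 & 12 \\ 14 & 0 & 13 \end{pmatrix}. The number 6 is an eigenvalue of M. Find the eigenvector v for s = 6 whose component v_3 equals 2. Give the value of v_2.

0

M − 6I = [[-14, 0, -7], [24, -1, 12], [14, 0, 7]].
Solving (M − 6I)v = 0 gives the eigenspace spanned by (-1, 0, 2).
With v_3 = 2, v = (-1, 0, 2), so v_2 = 0.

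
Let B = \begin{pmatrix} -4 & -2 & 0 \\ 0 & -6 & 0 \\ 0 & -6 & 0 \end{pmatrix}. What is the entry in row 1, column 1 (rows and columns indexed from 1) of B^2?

16

Characteristic polynomial: t^3 + 10t^2 + 24t = t(t + 4)(t + 6), so the eigenvalues are -6, -4, 0.
t=-4: eigenvector (1, 0, 0).
t=-6: eigenvector (1, 1, 1).
t=0: eigenvector (0, 0, 1).
P = [[1, 1, 0], [0, 1, 0], [0, 1, 1]], D = diag(-4, -6, 0), P⁻¹ = [[1, -1, 0], [0, 1, 0], [0, -1, 1]].
B² = P·diag(16, 36, 0)·P⁻¹ = [[16, 20, 0], [0, 36, 0], [0, 36, 0]].
The requested entry is 16.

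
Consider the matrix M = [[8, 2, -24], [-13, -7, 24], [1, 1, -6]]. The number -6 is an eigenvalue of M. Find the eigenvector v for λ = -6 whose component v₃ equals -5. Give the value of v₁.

-10

M + 6I = [[14, 2, -24], [-13, -1, 24], [1, 1, 0]].
Solving (M + 6I)v = 0 gives the eigenspace spanned by (-10, 10, -5).
With v₃ = -5, v = (-10, 10, -5), so v₁ = -10.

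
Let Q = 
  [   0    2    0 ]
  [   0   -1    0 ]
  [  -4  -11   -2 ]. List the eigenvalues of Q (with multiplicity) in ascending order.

-2, -1, 0

Characteristic polynomial: p(t) = t^3 + 3t^2 + 2t = t(t + 1)(t + 2).
Roots (with multiplicity): -2, -1, 0.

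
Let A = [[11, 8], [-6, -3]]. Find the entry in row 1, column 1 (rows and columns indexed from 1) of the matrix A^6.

Characteristic polynomial: λ^2 - 8λ + 15 = (λ - 5)(λ - 3), so the eigenvalues are 3, 5.
λ=3: eigenvector (-1, 1).
λ=5: eigenvector (4, -3).
P = [[-1, 4], [1, -3]], D = diag(3, 5), P⁻¹ = [[3, 4], [1, 1]].
A⁶ = P·diag(729, 15625)·P⁻¹ = [[60313, 59584], [-44688, -43959]].
The requested entry is 60313.

60313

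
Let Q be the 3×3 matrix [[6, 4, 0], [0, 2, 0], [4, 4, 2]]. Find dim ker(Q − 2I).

2

Q − 2I = [[4, 4, 0], [0, 0, 0], [4, 4, 0]].
This matrix has rank 1, so its null space has dimension 3 − 1 = 2.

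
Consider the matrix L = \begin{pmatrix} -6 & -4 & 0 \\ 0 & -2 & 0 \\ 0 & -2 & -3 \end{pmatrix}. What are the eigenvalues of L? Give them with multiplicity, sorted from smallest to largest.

Characteristic polynomial: p(μ) = μ^3 + 11μ^2 + 36μ + 36 = (μ + 2)(μ + 3)(μ + 6).
Roots (with multiplicity): -6, -3, -2.

-6, -3, -2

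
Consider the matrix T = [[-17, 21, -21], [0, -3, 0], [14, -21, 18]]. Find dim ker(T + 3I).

2

T + 3I = [[-14, 21, -21], [0, 0, 0], [14, -21, 21]].
This matrix has rank 1, so its null space has dimension 3 − 1 = 2.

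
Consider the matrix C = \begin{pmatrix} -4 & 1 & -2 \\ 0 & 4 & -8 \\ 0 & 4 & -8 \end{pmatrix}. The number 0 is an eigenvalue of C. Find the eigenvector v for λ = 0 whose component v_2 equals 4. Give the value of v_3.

2

C = [[-4, 1, -2], [0, 4, -8], [0, 4, -8]].
Solving (C)v = 0 gives the eigenspace spanned by (0, 4, 2).
With v_2 = 4, v = (0, 4, 2), so v_3 = 2.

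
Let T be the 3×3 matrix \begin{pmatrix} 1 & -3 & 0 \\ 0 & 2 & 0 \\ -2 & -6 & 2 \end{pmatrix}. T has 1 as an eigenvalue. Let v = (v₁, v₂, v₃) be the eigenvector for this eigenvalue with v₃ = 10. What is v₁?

T − 1I = [[0, -3, 0], [0, 1, 0], [-2, -6, 1]].
Solving (T − 1I)v = 0 gives the eigenspace spanned by (5, 0, 10).
With v₃ = 10, v = (5, 0, 10), so v₁ = 5.

5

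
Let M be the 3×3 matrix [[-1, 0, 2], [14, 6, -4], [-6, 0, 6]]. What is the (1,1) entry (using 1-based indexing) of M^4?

Characteristic polynomial: λ^3 - 11λ^2 + 36λ - 36 = (λ - 6)(λ - 3)(λ - 2), so the eigenvalues are 2, 3, 6.
λ=6: eigenvector (0, 1, 0).
λ=3: eigenvector (1, -2, 2).
λ=2: eigenvector (-2, 4, -3).
P = [[0, 1, -2], [1, -2, 4], [0, 2, -3]], D = diag(6, 3, 2), P⁻¹ = [[2, 1, 0], [-3, 0, 2], [-2, 0, 1]].
M⁴ = P·diag(1296, 81, 16)·P⁻¹ = [[-179, 0, 130], [2950, 1296, -260], [-390, 0, 276]].
The requested entry is -179.

-179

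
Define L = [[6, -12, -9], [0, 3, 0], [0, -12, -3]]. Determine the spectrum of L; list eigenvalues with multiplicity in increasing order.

Characteristic polynomial: p(μ) = μ^3 - 6μ^2 - 9μ + 54 = (μ - 6)(μ - 3)(μ + 3).
Roots (with multiplicity): -3, 3, 6.

-3, 3, 6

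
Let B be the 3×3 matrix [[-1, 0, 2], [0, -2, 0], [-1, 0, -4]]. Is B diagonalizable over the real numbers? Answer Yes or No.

Characteristic polynomial: p(s) = s^3 + 7s^2 + 16s + 12 = (s + 2)^2(s + 3).
s = -2 has algebraic multiplicity 2; rank(B + 2I) = 1, so geometric multiplicity = 2.
Every eigenvalue has geometric = algebraic multiplicity, so B is diagonalizable.

Yes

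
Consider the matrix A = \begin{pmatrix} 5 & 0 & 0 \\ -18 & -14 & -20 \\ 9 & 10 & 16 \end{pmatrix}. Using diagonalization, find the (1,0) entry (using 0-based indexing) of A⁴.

-738

Characteristic polynomial: s^3 - 7s^2 - 14s + 120 = (s - 6)(s - 5)(s + 4), so the eigenvalues are -4, 5, 6.
s=6: eigenvector (0, -1, 1).
s=5: eigenvector (1, -2, 1).
s=-4: eigenvector (0, -2, 1).
P = [[0, 1, 0], [-1, -2, -2], [1, 1, 1]], D = diag(6, 5, -4), P⁻¹ = [[0, 1, 2], [1, 0, 0], [-1, -1, -1]].
A⁴ = P·diag(1296, 625, 256)·P⁻¹ = [[625, 0, 0], [-738, -784, -2080], [369, 1040, 2336]].
The requested entry is -738.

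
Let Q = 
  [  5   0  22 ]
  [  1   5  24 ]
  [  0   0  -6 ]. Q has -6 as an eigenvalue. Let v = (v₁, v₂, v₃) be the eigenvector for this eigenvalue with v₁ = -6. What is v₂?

-6

Q + 6I = [[11, 0, 22], [1, 11, 24], [0, 0, 0]].
Solving (Q + 6I)v = 0 gives the eigenspace spanned by (-6, -6, 3).
With v₁ = -6, v = (-6, -6, 3), so v₂ = -6.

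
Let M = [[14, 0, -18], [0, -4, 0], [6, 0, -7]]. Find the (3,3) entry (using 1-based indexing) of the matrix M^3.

-343

Characteristic polynomial: r^3 - 3r^2 - 18r + 40 = (r - 5)(r - 2)(r + 4), so the eigenvalues are -4, 2, 5.
r=2: eigenvector (-3, 0, -2).
r=-4: eigenvector (0, 1, 0).
r=5: eigenvector (2, 0, 1).
P = [[-3, 0, 2], [0, 1, 0], [-2, 0, 1]], D = diag(2, -4, 5), P⁻¹ = [[1, 0, -2], [0, 1, 0], [2, 0, -3]].
M³ = P·diag(8, -64, 125)·P⁻¹ = [[476, 0, -702], [0, -64, 0], [234, 0, -343]].
The requested entry is -343.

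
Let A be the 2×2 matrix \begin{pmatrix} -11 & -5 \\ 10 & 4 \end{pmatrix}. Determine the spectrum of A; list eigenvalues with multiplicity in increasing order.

-6, -1

Characteristic polynomial: p(s) = s^2 + 7s + 6 = (s + 1)(s + 6).
Roots (with multiplicity): -6, -1.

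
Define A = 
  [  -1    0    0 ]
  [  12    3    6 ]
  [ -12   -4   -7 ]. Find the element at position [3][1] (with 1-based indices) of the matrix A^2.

Characteristic polynomial: r^3 + 5r^2 + 7r + 3 = (r + 1)^2(r + 3), so the eigenvalues are -3, -1, -1.
r=-1: eigenvector (1, -3, 0).
r=-1: eigenvector (0, 3, -2).
r=-3: eigenvector (0, -1, 1).
P = [[1, 0, 0], [-3, 3, -1], [0, -2, 1]], D = diag(-1, -1, -3), P⁻¹ = [[1, 0, 0], [3, 1, 1], [6, 2, 3]].
A² = P·diag(1, 1, 9)·P⁻¹ = [[1, 0, 0], [-48, -15, -24], [48, 16, 25]].
The requested entry is 48.

48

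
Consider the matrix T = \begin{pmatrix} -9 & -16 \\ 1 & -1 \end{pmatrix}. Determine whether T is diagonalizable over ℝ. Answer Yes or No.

Characteristic polynomial: p(μ) = μ^2 + 10μ + 25 = (μ + 5)^2.
μ = -5 has algebraic multiplicity 2; rank(T + 5I) = 1, so geometric multiplicity = 1.
Geometric multiplicity < algebraic multiplicity, so T is not diagonalizable.

No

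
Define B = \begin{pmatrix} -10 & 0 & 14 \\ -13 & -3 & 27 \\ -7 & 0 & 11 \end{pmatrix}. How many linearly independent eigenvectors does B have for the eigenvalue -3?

B + 3I = [[-7, 0, 14], [-13, 0, 27], [-7, 0, 14]].
This matrix has rank 2, so its null space has dimension 3 − 2 = 1.

1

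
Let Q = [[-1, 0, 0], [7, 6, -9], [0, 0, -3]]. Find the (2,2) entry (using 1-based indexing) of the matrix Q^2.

Characteristic polynomial: λ^3 - 2λ^2 - 21λ - 18 = (λ - 6)(λ + 1)(λ + 3), so the eigenvalues are -3, -1, 6.
λ=-1: eigenvector (1, -1, 0).
λ=6: eigenvector (0, 1, 0).
λ=-3: eigenvector (0, 1, 1).
P = [[1, 0, 0], [-1, 1, 1], [0, 0, 1]], D = diag(-1, 6, -3), P⁻¹ = [[1, 0, 0], [1, 1, -1], [0, 0, 1]].
Q² = P·diag(1, 36, 9)·P⁻¹ = [[1, 0, 0], [35, 36, -27], [0, 0, 9]].
The requested entry is 36.

36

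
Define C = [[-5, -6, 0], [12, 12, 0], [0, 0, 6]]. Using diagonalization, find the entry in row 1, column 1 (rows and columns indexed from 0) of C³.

360

Characteristic polynomial: λ^3 - 13λ^2 + 54λ - 72 = (λ - 6)(λ - 4)(λ - 3), so the eigenvalues are 3, 4, 6.
λ=3: eigenvector (3, -4, 0).
λ=6: eigenvector (0, 0, 1).
λ=4: eigenvector (-2, 3, 0).
P = [[3, 0, -2], [-4, 0, 3], [0, 1, 0]], D = diag(3, 6, 4), P⁻¹ = [[3, 2, 0], [0, 0, 1], [4, 3, 0]].
C³ = P·diag(27, 216, 64)·P⁻¹ = [[-269, -222, 0], [444, 360, 0], [0, 0, 216]].
The requested entry is 360.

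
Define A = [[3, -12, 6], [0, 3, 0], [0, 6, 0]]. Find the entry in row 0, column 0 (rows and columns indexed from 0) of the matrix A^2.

Characteristic polynomial: r^3 - 6r^2 + 9r = r(r - 3)^2, so the eigenvalues are 0, 3, 3.
r=3: eigenvector (0, 1, 2).
r=3: eigenvector (1, 0, 0).
r=0: eigenvector (-2, 0, 1).
P = [[0, 1, -2], [1, 0, 0], [2, 0, 1]], D = diag(3, 3, 0), P⁻¹ = [[0, 1, 0], [1, -4, 2], [0, -2, 1]].
A² = P·diag(9, 9, 0)·P⁻¹ = [[9, -36, 18], [0, 9, 0], [0, 18, 0]].
The requested entry is 9.

9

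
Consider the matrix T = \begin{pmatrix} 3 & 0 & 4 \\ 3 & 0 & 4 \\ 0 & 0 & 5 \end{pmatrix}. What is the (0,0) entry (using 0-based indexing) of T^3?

Characteristic polynomial: s^3 - 8s^2 + 15s = s(s - 5)(s - 3), so the eigenvalues are 0, 3, 5.
s=0: eigenvector (0, -1, 0).
s=3: eigenvector (1, 1, 0).
s=5: eigenvector (2, 2, 1).
P = [[0, 1, 2], [-1, 1, 2], [0, 0, 1]], D = diag(0, 3, 5), P⁻¹ = [[1, -1, 0], [1, 0, -2], [0, 0, 1]].
T³ = P·diag(0, 27, 125)·P⁻¹ = [[27, 0, 196], [27, 0, 196], [0, 0, 125]].
The requested entry is 27.

27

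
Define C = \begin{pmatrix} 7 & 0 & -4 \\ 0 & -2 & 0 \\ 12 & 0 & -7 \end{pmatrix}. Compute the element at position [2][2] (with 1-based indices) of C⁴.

Characteristic polynomial: t^3 + 2t^2 - t - 2 = (t - 1)(t + 1)(t + 2), so the eigenvalues are -2, -1, 1.
t=-1: eigenvector (1, 0, 2).
t=1: eigenvector (-2, 0, -3).
t=-2: eigenvector (0, 1, 0).
P = [[1, -2, 0], [0, 0, 1], [2, -3, 0]], D = diag(-1, 1, -2), P⁻¹ = [[-3, 0, 2], [-2, 0, 1], [0, 1, 0]].
C⁴ = P·diag(1, 1, 16)·P⁻¹ = [[1, 0, 0], [0, 16, 0], [0, 0, 1]].
The requested entry is 16.

16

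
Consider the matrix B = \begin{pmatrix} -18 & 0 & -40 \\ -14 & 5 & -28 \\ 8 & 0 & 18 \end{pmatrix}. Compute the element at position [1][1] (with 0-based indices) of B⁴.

Characteristic polynomial: r^3 - 5r^2 - 4r + 20 = (r - 5)(r - 2)(r + 2), so the eigenvalues are -2, 2, 5.
r=-2: eigenvector (5, 2, -2).
r=5: eigenvector (0, 1, 0).
r=2: eigenvector (-2, 0, 1).
P = [[5, 0, -2], [2, 1, 0], [-2, 0, 1]], D = diag(-2, 5, 2), P⁻¹ = [[1, 0, 2], [-2, 1, -4], [2, 0, 5]].
B⁴ = P·diag(16, 625, 16)·P⁻¹ = [[16, 0, 0], [-1218, 625, -2436], [0, 0, 16]].
The requested entry is 625.

625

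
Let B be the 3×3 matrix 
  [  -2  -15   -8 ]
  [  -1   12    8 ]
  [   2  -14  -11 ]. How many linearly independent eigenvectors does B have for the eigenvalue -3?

B + 3I = [[1, -15, -8], [-1, 15, 8], [2, -14, -8]].
This matrix has rank 2, so its null space has dimension 3 − 2 = 1.

1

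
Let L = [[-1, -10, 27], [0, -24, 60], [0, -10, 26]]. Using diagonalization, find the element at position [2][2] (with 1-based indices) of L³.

Characteristic polynomial: r^3 - r^2 - 26r - 24 = (r - 6)(r + 1)(r + 4), so the eigenvalues are -4, -1, 6.
r=-1: eigenvector (1, 0, 0).
r=-4: eigenvector (1, 3, 1).
r=6: eigenvector (1, 2, 1).
P = [[1, 1, 1], [0, 3, 2], [0, 1, 1]], D = diag(-1, -4, 6), P⁻¹ = [[1, 0, -1], [0, 1, -2], [0, -1, 3]].
L³ = P·diag(-1, -64, 216)·P⁻¹ = [[-1, -280, 777], [0, -624, 1680], [0, -280, 776]].
The requested entry is -624.

-624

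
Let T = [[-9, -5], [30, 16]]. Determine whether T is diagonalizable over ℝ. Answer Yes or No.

Yes

Characteristic polynomial: p(s) = s^2 - 7s + 6 = (s - 6)(s - 1).
All 2 eigenvalues are distinct, so T is diagonalizable.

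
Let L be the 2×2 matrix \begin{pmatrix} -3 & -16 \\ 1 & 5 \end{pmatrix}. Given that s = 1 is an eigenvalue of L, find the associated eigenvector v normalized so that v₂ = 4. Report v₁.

-16

L − 1I = [[-4, -16], [1, 4]].
Solving (L − 1I)v = 0 gives the eigenspace spanned by (-16, 4).
With v₂ = 4, v = (-16, 4), so v₁ = -16.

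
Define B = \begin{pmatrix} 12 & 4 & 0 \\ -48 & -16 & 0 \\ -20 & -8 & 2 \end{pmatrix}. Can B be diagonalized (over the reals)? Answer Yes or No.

Characteristic polynomial: p(λ) = λ^3 + 2λ^2 - 8λ = λ(λ - 2)(λ + 4).
All 3 eigenvalues are distinct, so B is diagonalizable.

Yes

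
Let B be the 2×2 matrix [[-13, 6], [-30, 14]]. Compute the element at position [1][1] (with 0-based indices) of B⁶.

316

Characteristic polynomial: t^2 - t - 2 = (t - 2)(t + 1), so the eigenvalues are -1, 2.
t=2: eigenvector (2, 5).
t=-1: eigenvector (1, 2).
P = [[2, 1], [5, 2]], D = diag(2, -1), P⁻¹ = [[-2, 1], [5, -2]].
B⁶ = P·diag(64, 1)·P⁻¹ = [[-251, 126], [-630, 316]].
The requested entry is 316.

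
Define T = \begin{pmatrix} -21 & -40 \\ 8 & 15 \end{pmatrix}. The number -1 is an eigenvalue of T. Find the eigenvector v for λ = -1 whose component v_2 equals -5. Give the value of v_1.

10

T + 1I = [[-20, -40], [8, 16]].
Solving (T + 1I)v = 0 gives the eigenspace spanned by (10, -5).
With v_2 = -5, v = (10, -5), so v_1 = 10.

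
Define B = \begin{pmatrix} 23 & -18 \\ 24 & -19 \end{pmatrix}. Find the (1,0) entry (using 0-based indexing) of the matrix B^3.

Characteristic polynomial: t^2 - 4t - 5 = (t - 5)(t + 1), so the eigenvalues are -1, 5.
t=5: eigenvector (1, 1).
t=-1: eigenvector (3, 4).
P = [[1, 3], [1, 4]], D = diag(5, -1), P⁻¹ = [[4, -3], [-1, 1]].
B³ = P·diag(125, -1)·P⁻¹ = [[503, -378], [504, -379]].
The requested entry is 504.

504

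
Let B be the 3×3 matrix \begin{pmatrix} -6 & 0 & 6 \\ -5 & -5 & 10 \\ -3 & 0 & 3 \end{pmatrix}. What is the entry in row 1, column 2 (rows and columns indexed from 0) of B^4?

-1250

Characteristic polynomial: μ^3 + 8μ^2 + 15μ = μ(μ + 3)(μ + 5), so the eigenvalues are -5, -3, 0.
μ=-5: eigenvector (0, 1, 0).
μ=-3: eigenvector (2, 0, 1).
μ=0: eigenvector (1, 1, 1).
P = [[0, 2, 1], [1, 0, 1], [0, 1, 1]], D = diag(-5, -3, 0), P⁻¹ = [[1, 1, -2], [1, 0, -1], [-1, 0, 2]].
B⁴ = P·diag(625, 81, 0)·P⁻¹ = [[162, 0, -162], [625, 625, -1250], [81, 0, -81]].
The requested entry is -1250.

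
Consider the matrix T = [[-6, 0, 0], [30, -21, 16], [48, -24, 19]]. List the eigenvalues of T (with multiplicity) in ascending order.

Characteristic polynomial: p(s) = s^3 + 8s^2 - 3s - 90 = (s - 3)(s + 5)(s + 6).
Roots (with multiplicity): -6, -5, 3.

-6, -5, 3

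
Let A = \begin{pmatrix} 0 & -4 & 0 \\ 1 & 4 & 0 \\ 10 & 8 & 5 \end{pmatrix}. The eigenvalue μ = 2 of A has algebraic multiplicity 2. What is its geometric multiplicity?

1

A − 2I = [[-2, -4, 0], [1, 2, 0], [10, 8, 3]].
This matrix has rank 2, so its null space has dimension 3 − 2 = 1.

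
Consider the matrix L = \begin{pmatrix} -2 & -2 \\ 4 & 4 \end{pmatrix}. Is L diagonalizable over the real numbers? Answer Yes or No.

Yes

Characteristic polynomial: p(t) = t^2 - 2t = t(t - 2).
All 2 eigenvalues are distinct, so L is diagonalizable.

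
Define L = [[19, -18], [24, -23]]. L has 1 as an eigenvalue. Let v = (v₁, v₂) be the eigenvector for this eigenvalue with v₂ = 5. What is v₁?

5

L − 1I = [[18, -18], [24, -24]].
Solving (L − 1I)v = 0 gives the eigenspace spanned by (5, 5).
With v₂ = 5, v = (5, 5), so v₁ = 5.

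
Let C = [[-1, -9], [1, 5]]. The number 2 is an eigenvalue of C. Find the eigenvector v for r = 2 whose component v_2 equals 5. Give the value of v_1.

C − 2I = [[-3, -9], [1, 3]].
Solving (C − 2I)v = 0 gives the eigenspace spanned by (-15, 5).
With v_2 = 5, v = (-15, 5), so v_1 = -15.

-15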